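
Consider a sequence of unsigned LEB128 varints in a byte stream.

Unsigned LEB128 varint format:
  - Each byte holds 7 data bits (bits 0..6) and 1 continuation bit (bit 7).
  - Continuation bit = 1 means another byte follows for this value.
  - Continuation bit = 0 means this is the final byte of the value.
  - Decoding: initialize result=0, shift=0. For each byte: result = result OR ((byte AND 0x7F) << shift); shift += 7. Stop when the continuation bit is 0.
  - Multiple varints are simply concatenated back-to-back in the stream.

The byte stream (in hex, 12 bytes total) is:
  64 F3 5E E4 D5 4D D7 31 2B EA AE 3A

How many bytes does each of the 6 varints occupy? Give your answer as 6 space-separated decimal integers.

  byte[0]=0x64 cont=0 payload=0x64=100: acc |= 100<<0 -> acc=100 shift=7 [end]
Varint 1: bytes[0:1] = 64 -> value 100 (1 byte(s))
  byte[1]=0xF3 cont=1 payload=0x73=115: acc |= 115<<0 -> acc=115 shift=7
  byte[2]=0x5E cont=0 payload=0x5E=94: acc |= 94<<7 -> acc=12147 shift=14 [end]
Varint 2: bytes[1:3] = F3 5E -> value 12147 (2 byte(s))
  byte[3]=0xE4 cont=1 payload=0x64=100: acc |= 100<<0 -> acc=100 shift=7
  byte[4]=0xD5 cont=1 payload=0x55=85: acc |= 85<<7 -> acc=10980 shift=14
  byte[5]=0x4D cont=0 payload=0x4D=77: acc |= 77<<14 -> acc=1272548 shift=21 [end]
Varint 3: bytes[3:6] = E4 D5 4D -> value 1272548 (3 byte(s))
  byte[6]=0xD7 cont=1 payload=0x57=87: acc |= 87<<0 -> acc=87 shift=7
  byte[7]=0x31 cont=0 payload=0x31=49: acc |= 49<<7 -> acc=6359 shift=14 [end]
Varint 4: bytes[6:8] = D7 31 -> value 6359 (2 byte(s))
  byte[8]=0x2B cont=0 payload=0x2B=43: acc |= 43<<0 -> acc=43 shift=7 [end]
Varint 5: bytes[8:9] = 2B -> value 43 (1 byte(s))
  byte[9]=0xEA cont=1 payload=0x6A=106: acc |= 106<<0 -> acc=106 shift=7
  byte[10]=0xAE cont=1 payload=0x2E=46: acc |= 46<<7 -> acc=5994 shift=14
  byte[11]=0x3A cont=0 payload=0x3A=58: acc |= 58<<14 -> acc=956266 shift=21 [end]
Varint 6: bytes[9:12] = EA AE 3A -> value 956266 (3 byte(s))

Answer: 1 2 3 2 1 3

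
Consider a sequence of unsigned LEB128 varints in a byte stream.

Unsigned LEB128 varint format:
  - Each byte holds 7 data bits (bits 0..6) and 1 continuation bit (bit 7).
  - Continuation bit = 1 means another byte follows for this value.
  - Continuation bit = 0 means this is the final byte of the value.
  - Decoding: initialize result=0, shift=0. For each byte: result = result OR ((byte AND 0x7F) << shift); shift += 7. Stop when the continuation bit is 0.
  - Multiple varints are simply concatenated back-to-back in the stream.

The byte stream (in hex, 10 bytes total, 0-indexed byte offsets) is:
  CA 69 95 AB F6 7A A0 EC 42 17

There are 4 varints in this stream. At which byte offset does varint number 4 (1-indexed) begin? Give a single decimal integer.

  byte[0]=0xCA cont=1 payload=0x4A=74: acc |= 74<<0 -> acc=74 shift=7
  byte[1]=0x69 cont=0 payload=0x69=105: acc |= 105<<7 -> acc=13514 shift=14 [end]
Varint 1: bytes[0:2] = CA 69 -> value 13514 (2 byte(s))
  byte[2]=0x95 cont=1 payload=0x15=21: acc |= 21<<0 -> acc=21 shift=7
  byte[3]=0xAB cont=1 payload=0x2B=43: acc |= 43<<7 -> acc=5525 shift=14
  byte[4]=0xF6 cont=1 payload=0x76=118: acc |= 118<<14 -> acc=1938837 shift=21
  byte[5]=0x7A cont=0 payload=0x7A=122: acc |= 122<<21 -> acc=257791381 shift=28 [end]
Varint 2: bytes[2:6] = 95 AB F6 7A -> value 257791381 (4 byte(s))
  byte[6]=0xA0 cont=1 payload=0x20=32: acc |= 32<<0 -> acc=32 shift=7
  byte[7]=0xEC cont=1 payload=0x6C=108: acc |= 108<<7 -> acc=13856 shift=14
  byte[8]=0x42 cont=0 payload=0x42=66: acc |= 66<<14 -> acc=1095200 shift=21 [end]
Varint 3: bytes[6:9] = A0 EC 42 -> value 1095200 (3 byte(s))
  byte[9]=0x17 cont=0 payload=0x17=23: acc |= 23<<0 -> acc=23 shift=7 [end]
Varint 4: bytes[9:10] = 17 -> value 23 (1 byte(s))

Answer: 9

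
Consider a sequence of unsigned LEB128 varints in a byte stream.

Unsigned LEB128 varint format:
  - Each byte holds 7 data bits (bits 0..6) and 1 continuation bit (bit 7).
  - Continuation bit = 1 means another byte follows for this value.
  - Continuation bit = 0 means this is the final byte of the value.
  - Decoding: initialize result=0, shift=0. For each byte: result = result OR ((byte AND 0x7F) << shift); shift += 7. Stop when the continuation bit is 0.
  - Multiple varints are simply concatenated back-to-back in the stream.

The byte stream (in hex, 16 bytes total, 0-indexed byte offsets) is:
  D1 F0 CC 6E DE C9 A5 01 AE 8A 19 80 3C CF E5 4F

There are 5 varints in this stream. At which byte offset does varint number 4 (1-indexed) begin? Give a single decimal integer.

Answer: 11

Derivation:
  byte[0]=0xD1 cont=1 payload=0x51=81: acc |= 81<<0 -> acc=81 shift=7
  byte[1]=0xF0 cont=1 payload=0x70=112: acc |= 112<<7 -> acc=14417 shift=14
  byte[2]=0xCC cont=1 payload=0x4C=76: acc |= 76<<14 -> acc=1259601 shift=21
  byte[3]=0x6E cont=0 payload=0x6E=110: acc |= 110<<21 -> acc=231946321 shift=28 [end]
Varint 1: bytes[0:4] = D1 F0 CC 6E -> value 231946321 (4 byte(s))
  byte[4]=0xDE cont=1 payload=0x5E=94: acc |= 94<<0 -> acc=94 shift=7
  byte[5]=0xC9 cont=1 payload=0x49=73: acc |= 73<<7 -> acc=9438 shift=14
  byte[6]=0xA5 cont=1 payload=0x25=37: acc |= 37<<14 -> acc=615646 shift=21
  byte[7]=0x01 cont=0 payload=0x01=1: acc |= 1<<21 -> acc=2712798 shift=28 [end]
Varint 2: bytes[4:8] = DE C9 A5 01 -> value 2712798 (4 byte(s))
  byte[8]=0xAE cont=1 payload=0x2E=46: acc |= 46<<0 -> acc=46 shift=7
  byte[9]=0x8A cont=1 payload=0x0A=10: acc |= 10<<7 -> acc=1326 shift=14
  byte[10]=0x19 cont=0 payload=0x19=25: acc |= 25<<14 -> acc=410926 shift=21 [end]
Varint 3: bytes[8:11] = AE 8A 19 -> value 410926 (3 byte(s))
  byte[11]=0x80 cont=1 payload=0x00=0: acc |= 0<<0 -> acc=0 shift=7
  byte[12]=0x3C cont=0 payload=0x3C=60: acc |= 60<<7 -> acc=7680 shift=14 [end]
Varint 4: bytes[11:13] = 80 3C -> value 7680 (2 byte(s))
  byte[13]=0xCF cont=1 payload=0x4F=79: acc |= 79<<0 -> acc=79 shift=7
  byte[14]=0xE5 cont=1 payload=0x65=101: acc |= 101<<7 -> acc=13007 shift=14
  byte[15]=0x4F cont=0 payload=0x4F=79: acc |= 79<<14 -> acc=1307343 shift=21 [end]
Varint 5: bytes[13:16] = CF E5 4F -> value 1307343 (3 byte(s))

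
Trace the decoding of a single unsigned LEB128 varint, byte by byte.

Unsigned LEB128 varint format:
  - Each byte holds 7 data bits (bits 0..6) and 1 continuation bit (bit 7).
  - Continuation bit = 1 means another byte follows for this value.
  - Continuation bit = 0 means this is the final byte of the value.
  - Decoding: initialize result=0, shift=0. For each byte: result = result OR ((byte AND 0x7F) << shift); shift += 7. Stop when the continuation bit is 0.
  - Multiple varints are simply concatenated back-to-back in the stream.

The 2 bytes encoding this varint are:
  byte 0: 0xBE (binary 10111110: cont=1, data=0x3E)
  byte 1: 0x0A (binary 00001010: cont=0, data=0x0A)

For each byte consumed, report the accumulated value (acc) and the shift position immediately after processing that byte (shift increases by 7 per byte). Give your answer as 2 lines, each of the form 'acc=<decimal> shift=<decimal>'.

Answer: acc=62 shift=7
acc=1342 shift=14

Derivation:
byte 0=0xBE: payload=0x3E=62, contrib = 62<<0 = 62; acc -> 62, shift -> 7
byte 1=0x0A: payload=0x0A=10, contrib = 10<<7 = 1280; acc -> 1342, shift -> 14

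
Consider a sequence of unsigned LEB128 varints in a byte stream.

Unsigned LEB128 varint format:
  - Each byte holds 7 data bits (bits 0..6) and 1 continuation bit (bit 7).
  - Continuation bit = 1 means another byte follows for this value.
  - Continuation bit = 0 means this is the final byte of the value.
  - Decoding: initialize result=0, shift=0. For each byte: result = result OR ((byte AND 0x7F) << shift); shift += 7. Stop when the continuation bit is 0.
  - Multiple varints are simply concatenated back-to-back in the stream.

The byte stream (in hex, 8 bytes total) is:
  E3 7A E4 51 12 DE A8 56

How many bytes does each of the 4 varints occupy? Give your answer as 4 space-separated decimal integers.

  byte[0]=0xE3 cont=1 payload=0x63=99: acc |= 99<<0 -> acc=99 shift=7
  byte[1]=0x7A cont=0 payload=0x7A=122: acc |= 122<<7 -> acc=15715 shift=14 [end]
Varint 1: bytes[0:2] = E3 7A -> value 15715 (2 byte(s))
  byte[2]=0xE4 cont=1 payload=0x64=100: acc |= 100<<0 -> acc=100 shift=7
  byte[3]=0x51 cont=0 payload=0x51=81: acc |= 81<<7 -> acc=10468 shift=14 [end]
Varint 2: bytes[2:4] = E4 51 -> value 10468 (2 byte(s))
  byte[4]=0x12 cont=0 payload=0x12=18: acc |= 18<<0 -> acc=18 shift=7 [end]
Varint 3: bytes[4:5] = 12 -> value 18 (1 byte(s))
  byte[5]=0xDE cont=1 payload=0x5E=94: acc |= 94<<0 -> acc=94 shift=7
  byte[6]=0xA8 cont=1 payload=0x28=40: acc |= 40<<7 -> acc=5214 shift=14
  byte[7]=0x56 cont=0 payload=0x56=86: acc |= 86<<14 -> acc=1414238 shift=21 [end]
Varint 4: bytes[5:8] = DE A8 56 -> value 1414238 (3 byte(s))

Answer: 2 2 1 3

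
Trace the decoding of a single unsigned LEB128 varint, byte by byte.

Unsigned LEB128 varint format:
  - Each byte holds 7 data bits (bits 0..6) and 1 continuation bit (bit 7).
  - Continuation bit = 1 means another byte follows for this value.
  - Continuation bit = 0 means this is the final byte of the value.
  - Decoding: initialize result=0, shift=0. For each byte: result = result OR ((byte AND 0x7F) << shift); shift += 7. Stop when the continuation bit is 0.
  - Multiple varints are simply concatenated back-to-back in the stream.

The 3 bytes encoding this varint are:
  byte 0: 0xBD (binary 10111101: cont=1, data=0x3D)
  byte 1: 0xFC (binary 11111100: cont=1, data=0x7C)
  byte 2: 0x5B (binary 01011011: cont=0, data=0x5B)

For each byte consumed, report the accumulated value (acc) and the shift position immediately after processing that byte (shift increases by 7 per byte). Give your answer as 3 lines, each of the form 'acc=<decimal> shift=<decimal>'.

Answer: acc=61 shift=7
acc=15933 shift=14
acc=1506877 shift=21

Derivation:
byte 0=0xBD: payload=0x3D=61, contrib = 61<<0 = 61; acc -> 61, shift -> 7
byte 1=0xFC: payload=0x7C=124, contrib = 124<<7 = 15872; acc -> 15933, shift -> 14
byte 2=0x5B: payload=0x5B=91, contrib = 91<<14 = 1490944; acc -> 1506877, shift -> 21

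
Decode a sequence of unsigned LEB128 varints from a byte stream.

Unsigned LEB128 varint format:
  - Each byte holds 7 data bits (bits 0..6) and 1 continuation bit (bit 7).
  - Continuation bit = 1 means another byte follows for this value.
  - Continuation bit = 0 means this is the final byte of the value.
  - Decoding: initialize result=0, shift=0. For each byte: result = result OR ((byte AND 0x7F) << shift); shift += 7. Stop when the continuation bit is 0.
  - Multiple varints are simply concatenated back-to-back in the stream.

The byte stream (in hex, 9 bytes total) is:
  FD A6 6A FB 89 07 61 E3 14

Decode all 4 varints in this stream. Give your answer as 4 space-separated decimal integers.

  byte[0]=0xFD cont=1 payload=0x7D=125: acc |= 125<<0 -> acc=125 shift=7
  byte[1]=0xA6 cont=1 payload=0x26=38: acc |= 38<<7 -> acc=4989 shift=14
  byte[2]=0x6A cont=0 payload=0x6A=106: acc |= 106<<14 -> acc=1741693 shift=21 [end]
Varint 1: bytes[0:3] = FD A6 6A -> value 1741693 (3 byte(s))
  byte[3]=0xFB cont=1 payload=0x7B=123: acc |= 123<<0 -> acc=123 shift=7
  byte[4]=0x89 cont=1 payload=0x09=9: acc |= 9<<7 -> acc=1275 shift=14
  byte[5]=0x07 cont=0 payload=0x07=7: acc |= 7<<14 -> acc=115963 shift=21 [end]
Varint 2: bytes[3:6] = FB 89 07 -> value 115963 (3 byte(s))
  byte[6]=0x61 cont=0 payload=0x61=97: acc |= 97<<0 -> acc=97 shift=7 [end]
Varint 3: bytes[6:7] = 61 -> value 97 (1 byte(s))
  byte[7]=0xE3 cont=1 payload=0x63=99: acc |= 99<<0 -> acc=99 shift=7
  byte[8]=0x14 cont=0 payload=0x14=20: acc |= 20<<7 -> acc=2659 shift=14 [end]
Varint 4: bytes[7:9] = E3 14 -> value 2659 (2 byte(s))

Answer: 1741693 115963 97 2659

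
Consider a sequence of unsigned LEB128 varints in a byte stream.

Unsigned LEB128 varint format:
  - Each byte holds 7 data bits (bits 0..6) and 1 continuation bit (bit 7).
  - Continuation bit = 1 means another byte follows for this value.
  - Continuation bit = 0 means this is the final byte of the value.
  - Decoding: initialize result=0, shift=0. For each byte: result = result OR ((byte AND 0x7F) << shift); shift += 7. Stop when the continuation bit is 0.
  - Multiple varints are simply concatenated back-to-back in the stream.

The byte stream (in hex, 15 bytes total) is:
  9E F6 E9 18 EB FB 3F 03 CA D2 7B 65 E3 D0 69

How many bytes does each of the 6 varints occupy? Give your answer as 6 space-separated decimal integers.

Answer: 4 3 1 3 1 3

Derivation:
  byte[0]=0x9E cont=1 payload=0x1E=30: acc |= 30<<0 -> acc=30 shift=7
  byte[1]=0xF6 cont=1 payload=0x76=118: acc |= 118<<7 -> acc=15134 shift=14
  byte[2]=0xE9 cont=1 payload=0x69=105: acc |= 105<<14 -> acc=1735454 shift=21
  byte[3]=0x18 cont=0 payload=0x18=24: acc |= 24<<21 -> acc=52067102 shift=28 [end]
Varint 1: bytes[0:4] = 9E F6 E9 18 -> value 52067102 (4 byte(s))
  byte[4]=0xEB cont=1 payload=0x6B=107: acc |= 107<<0 -> acc=107 shift=7
  byte[5]=0xFB cont=1 payload=0x7B=123: acc |= 123<<7 -> acc=15851 shift=14
  byte[6]=0x3F cont=0 payload=0x3F=63: acc |= 63<<14 -> acc=1048043 shift=21 [end]
Varint 2: bytes[4:7] = EB FB 3F -> value 1048043 (3 byte(s))
  byte[7]=0x03 cont=0 payload=0x03=3: acc |= 3<<0 -> acc=3 shift=7 [end]
Varint 3: bytes[7:8] = 03 -> value 3 (1 byte(s))
  byte[8]=0xCA cont=1 payload=0x4A=74: acc |= 74<<0 -> acc=74 shift=7
  byte[9]=0xD2 cont=1 payload=0x52=82: acc |= 82<<7 -> acc=10570 shift=14
  byte[10]=0x7B cont=0 payload=0x7B=123: acc |= 123<<14 -> acc=2025802 shift=21 [end]
Varint 4: bytes[8:11] = CA D2 7B -> value 2025802 (3 byte(s))
  byte[11]=0x65 cont=0 payload=0x65=101: acc |= 101<<0 -> acc=101 shift=7 [end]
Varint 5: bytes[11:12] = 65 -> value 101 (1 byte(s))
  byte[12]=0xE3 cont=1 payload=0x63=99: acc |= 99<<0 -> acc=99 shift=7
  byte[13]=0xD0 cont=1 payload=0x50=80: acc |= 80<<7 -> acc=10339 shift=14
  byte[14]=0x69 cont=0 payload=0x69=105: acc |= 105<<14 -> acc=1730659 shift=21 [end]
Varint 6: bytes[12:15] = E3 D0 69 -> value 1730659 (3 byte(s))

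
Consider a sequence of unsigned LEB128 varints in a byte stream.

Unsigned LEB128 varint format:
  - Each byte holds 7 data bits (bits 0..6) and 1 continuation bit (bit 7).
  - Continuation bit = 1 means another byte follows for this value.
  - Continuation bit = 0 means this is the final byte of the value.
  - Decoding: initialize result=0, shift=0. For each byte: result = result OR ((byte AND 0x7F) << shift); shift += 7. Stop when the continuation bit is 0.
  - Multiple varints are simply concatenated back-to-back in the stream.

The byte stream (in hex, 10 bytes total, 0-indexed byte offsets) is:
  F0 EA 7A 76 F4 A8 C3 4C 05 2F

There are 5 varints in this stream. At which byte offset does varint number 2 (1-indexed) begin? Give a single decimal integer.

  byte[0]=0xF0 cont=1 payload=0x70=112: acc |= 112<<0 -> acc=112 shift=7
  byte[1]=0xEA cont=1 payload=0x6A=106: acc |= 106<<7 -> acc=13680 shift=14
  byte[2]=0x7A cont=0 payload=0x7A=122: acc |= 122<<14 -> acc=2012528 shift=21 [end]
Varint 1: bytes[0:3] = F0 EA 7A -> value 2012528 (3 byte(s))
  byte[3]=0x76 cont=0 payload=0x76=118: acc |= 118<<0 -> acc=118 shift=7 [end]
Varint 2: bytes[3:4] = 76 -> value 118 (1 byte(s))
  byte[4]=0xF4 cont=1 payload=0x74=116: acc |= 116<<0 -> acc=116 shift=7
  byte[5]=0xA8 cont=1 payload=0x28=40: acc |= 40<<7 -> acc=5236 shift=14
  byte[6]=0xC3 cont=1 payload=0x43=67: acc |= 67<<14 -> acc=1102964 shift=21
  byte[7]=0x4C cont=0 payload=0x4C=76: acc |= 76<<21 -> acc=160486516 shift=28 [end]
Varint 3: bytes[4:8] = F4 A8 C3 4C -> value 160486516 (4 byte(s))
  byte[8]=0x05 cont=0 payload=0x05=5: acc |= 5<<0 -> acc=5 shift=7 [end]
Varint 4: bytes[8:9] = 05 -> value 5 (1 byte(s))
  byte[9]=0x2F cont=0 payload=0x2F=47: acc |= 47<<0 -> acc=47 shift=7 [end]
Varint 5: bytes[9:10] = 2F -> value 47 (1 byte(s))

Answer: 3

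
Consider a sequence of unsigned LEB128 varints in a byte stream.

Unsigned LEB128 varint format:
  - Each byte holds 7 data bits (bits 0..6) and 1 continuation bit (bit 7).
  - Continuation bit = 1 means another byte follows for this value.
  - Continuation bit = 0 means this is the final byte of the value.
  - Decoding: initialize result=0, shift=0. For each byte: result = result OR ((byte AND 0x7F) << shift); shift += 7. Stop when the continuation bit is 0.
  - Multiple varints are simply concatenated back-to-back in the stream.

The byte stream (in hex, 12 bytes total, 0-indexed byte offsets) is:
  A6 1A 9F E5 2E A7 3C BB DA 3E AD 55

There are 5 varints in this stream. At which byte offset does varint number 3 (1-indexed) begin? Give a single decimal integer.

Answer: 5

Derivation:
  byte[0]=0xA6 cont=1 payload=0x26=38: acc |= 38<<0 -> acc=38 shift=7
  byte[1]=0x1A cont=0 payload=0x1A=26: acc |= 26<<7 -> acc=3366 shift=14 [end]
Varint 1: bytes[0:2] = A6 1A -> value 3366 (2 byte(s))
  byte[2]=0x9F cont=1 payload=0x1F=31: acc |= 31<<0 -> acc=31 shift=7
  byte[3]=0xE5 cont=1 payload=0x65=101: acc |= 101<<7 -> acc=12959 shift=14
  byte[4]=0x2E cont=0 payload=0x2E=46: acc |= 46<<14 -> acc=766623 shift=21 [end]
Varint 2: bytes[2:5] = 9F E5 2E -> value 766623 (3 byte(s))
  byte[5]=0xA7 cont=1 payload=0x27=39: acc |= 39<<0 -> acc=39 shift=7
  byte[6]=0x3C cont=0 payload=0x3C=60: acc |= 60<<7 -> acc=7719 shift=14 [end]
Varint 3: bytes[5:7] = A7 3C -> value 7719 (2 byte(s))
  byte[7]=0xBB cont=1 payload=0x3B=59: acc |= 59<<0 -> acc=59 shift=7
  byte[8]=0xDA cont=1 payload=0x5A=90: acc |= 90<<7 -> acc=11579 shift=14
  byte[9]=0x3E cont=0 payload=0x3E=62: acc |= 62<<14 -> acc=1027387 shift=21 [end]
Varint 4: bytes[7:10] = BB DA 3E -> value 1027387 (3 byte(s))
  byte[10]=0xAD cont=1 payload=0x2D=45: acc |= 45<<0 -> acc=45 shift=7
  byte[11]=0x55 cont=0 payload=0x55=85: acc |= 85<<7 -> acc=10925 shift=14 [end]
Varint 5: bytes[10:12] = AD 55 -> value 10925 (2 byte(s))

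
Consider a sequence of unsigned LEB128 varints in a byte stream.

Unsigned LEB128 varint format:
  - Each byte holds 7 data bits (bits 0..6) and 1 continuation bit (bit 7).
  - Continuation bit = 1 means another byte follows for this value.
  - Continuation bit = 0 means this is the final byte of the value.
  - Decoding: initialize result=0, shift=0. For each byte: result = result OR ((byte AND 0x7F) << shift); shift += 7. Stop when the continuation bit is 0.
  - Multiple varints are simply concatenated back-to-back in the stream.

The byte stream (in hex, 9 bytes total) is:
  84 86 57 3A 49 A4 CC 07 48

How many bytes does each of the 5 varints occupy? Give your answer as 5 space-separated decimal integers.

Answer: 3 1 1 3 1

Derivation:
  byte[0]=0x84 cont=1 payload=0x04=4: acc |= 4<<0 -> acc=4 shift=7
  byte[1]=0x86 cont=1 payload=0x06=6: acc |= 6<<7 -> acc=772 shift=14
  byte[2]=0x57 cont=0 payload=0x57=87: acc |= 87<<14 -> acc=1426180 shift=21 [end]
Varint 1: bytes[0:3] = 84 86 57 -> value 1426180 (3 byte(s))
  byte[3]=0x3A cont=0 payload=0x3A=58: acc |= 58<<0 -> acc=58 shift=7 [end]
Varint 2: bytes[3:4] = 3A -> value 58 (1 byte(s))
  byte[4]=0x49 cont=0 payload=0x49=73: acc |= 73<<0 -> acc=73 shift=7 [end]
Varint 3: bytes[4:5] = 49 -> value 73 (1 byte(s))
  byte[5]=0xA4 cont=1 payload=0x24=36: acc |= 36<<0 -> acc=36 shift=7
  byte[6]=0xCC cont=1 payload=0x4C=76: acc |= 76<<7 -> acc=9764 shift=14
  byte[7]=0x07 cont=0 payload=0x07=7: acc |= 7<<14 -> acc=124452 shift=21 [end]
Varint 4: bytes[5:8] = A4 CC 07 -> value 124452 (3 byte(s))
  byte[8]=0x48 cont=0 payload=0x48=72: acc |= 72<<0 -> acc=72 shift=7 [end]
Varint 5: bytes[8:9] = 48 -> value 72 (1 byte(s))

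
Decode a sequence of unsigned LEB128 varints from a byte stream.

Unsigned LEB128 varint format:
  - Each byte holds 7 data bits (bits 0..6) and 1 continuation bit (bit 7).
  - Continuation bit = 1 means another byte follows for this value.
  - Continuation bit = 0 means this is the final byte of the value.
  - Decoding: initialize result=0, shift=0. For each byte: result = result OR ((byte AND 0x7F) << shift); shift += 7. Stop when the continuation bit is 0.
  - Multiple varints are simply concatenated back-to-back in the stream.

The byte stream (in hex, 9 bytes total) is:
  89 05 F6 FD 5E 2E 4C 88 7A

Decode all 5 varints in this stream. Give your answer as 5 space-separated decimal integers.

Answer: 649 1556214 46 76 15624

Derivation:
  byte[0]=0x89 cont=1 payload=0x09=9: acc |= 9<<0 -> acc=9 shift=7
  byte[1]=0x05 cont=0 payload=0x05=5: acc |= 5<<7 -> acc=649 shift=14 [end]
Varint 1: bytes[0:2] = 89 05 -> value 649 (2 byte(s))
  byte[2]=0xF6 cont=1 payload=0x76=118: acc |= 118<<0 -> acc=118 shift=7
  byte[3]=0xFD cont=1 payload=0x7D=125: acc |= 125<<7 -> acc=16118 shift=14
  byte[4]=0x5E cont=0 payload=0x5E=94: acc |= 94<<14 -> acc=1556214 shift=21 [end]
Varint 2: bytes[2:5] = F6 FD 5E -> value 1556214 (3 byte(s))
  byte[5]=0x2E cont=0 payload=0x2E=46: acc |= 46<<0 -> acc=46 shift=7 [end]
Varint 3: bytes[5:6] = 2E -> value 46 (1 byte(s))
  byte[6]=0x4C cont=0 payload=0x4C=76: acc |= 76<<0 -> acc=76 shift=7 [end]
Varint 4: bytes[6:7] = 4C -> value 76 (1 byte(s))
  byte[7]=0x88 cont=1 payload=0x08=8: acc |= 8<<0 -> acc=8 shift=7
  byte[8]=0x7A cont=0 payload=0x7A=122: acc |= 122<<7 -> acc=15624 shift=14 [end]
Varint 5: bytes[7:9] = 88 7A -> value 15624 (2 byte(s))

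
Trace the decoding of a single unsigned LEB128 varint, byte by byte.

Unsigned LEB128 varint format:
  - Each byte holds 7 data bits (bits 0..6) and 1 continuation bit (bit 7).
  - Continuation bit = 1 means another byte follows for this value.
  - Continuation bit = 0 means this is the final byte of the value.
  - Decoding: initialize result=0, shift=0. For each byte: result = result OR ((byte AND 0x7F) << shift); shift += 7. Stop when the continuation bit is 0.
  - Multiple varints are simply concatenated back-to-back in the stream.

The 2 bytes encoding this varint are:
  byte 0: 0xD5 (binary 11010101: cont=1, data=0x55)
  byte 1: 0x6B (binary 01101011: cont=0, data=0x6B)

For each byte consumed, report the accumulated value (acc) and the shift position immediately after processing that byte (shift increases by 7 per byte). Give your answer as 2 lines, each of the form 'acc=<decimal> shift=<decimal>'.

byte 0=0xD5: payload=0x55=85, contrib = 85<<0 = 85; acc -> 85, shift -> 7
byte 1=0x6B: payload=0x6B=107, contrib = 107<<7 = 13696; acc -> 13781, shift -> 14

Answer: acc=85 shift=7
acc=13781 shift=14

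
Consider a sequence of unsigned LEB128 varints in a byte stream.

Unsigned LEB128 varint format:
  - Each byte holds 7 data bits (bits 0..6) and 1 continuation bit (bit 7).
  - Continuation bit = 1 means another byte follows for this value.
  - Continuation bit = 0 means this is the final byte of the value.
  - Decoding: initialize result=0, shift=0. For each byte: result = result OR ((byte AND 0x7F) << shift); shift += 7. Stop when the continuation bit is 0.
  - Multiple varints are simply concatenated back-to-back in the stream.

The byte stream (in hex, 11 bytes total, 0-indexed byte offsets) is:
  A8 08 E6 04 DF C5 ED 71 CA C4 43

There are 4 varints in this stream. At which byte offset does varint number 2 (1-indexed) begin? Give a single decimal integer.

  byte[0]=0xA8 cont=1 payload=0x28=40: acc |= 40<<0 -> acc=40 shift=7
  byte[1]=0x08 cont=0 payload=0x08=8: acc |= 8<<7 -> acc=1064 shift=14 [end]
Varint 1: bytes[0:2] = A8 08 -> value 1064 (2 byte(s))
  byte[2]=0xE6 cont=1 payload=0x66=102: acc |= 102<<0 -> acc=102 shift=7
  byte[3]=0x04 cont=0 payload=0x04=4: acc |= 4<<7 -> acc=614 shift=14 [end]
Varint 2: bytes[2:4] = E6 04 -> value 614 (2 byte(s))
  byte[4]=0xDF cont=1 payload=0x5F=95: acc |= 95<<0 -> acc=95 shift=7
  byte[5]=0xC5 cont=1 payload=0x45=69: acc |= 69<<7 -> acc=8927 shift=14
  byte[6]=0xED cont=1 payload=0x6D=109: acc |= 109<<14 -> acc=1794783 shift=21
  byte[7]=0x71 cont=0 payload=0x71=113: acc |= 113<<21 -> acc=238772959 shift=28 [end]
Varint 3: bytes[4:8] = DF C5 ED 71 -> value 238772959 (4 byte(s))
  byte[8]=0xCA cont=1 payload=0x4A=74: acc |= 74<<0 -> acc=74 shift=7
  byte[9]=0xC4 cont=1 payload=0x44=68: acc |= 68<<7 -> acc=8778 shift=14
  byte[10]=0x43 cont=0 payload=0x43=67: acc |= 67<<14 -> acc=1106506 shift=21 [end]
Varint 4: bytes[8:11] = CA C4 43 -> value 1106506 (3 byte(s))

Answer: 2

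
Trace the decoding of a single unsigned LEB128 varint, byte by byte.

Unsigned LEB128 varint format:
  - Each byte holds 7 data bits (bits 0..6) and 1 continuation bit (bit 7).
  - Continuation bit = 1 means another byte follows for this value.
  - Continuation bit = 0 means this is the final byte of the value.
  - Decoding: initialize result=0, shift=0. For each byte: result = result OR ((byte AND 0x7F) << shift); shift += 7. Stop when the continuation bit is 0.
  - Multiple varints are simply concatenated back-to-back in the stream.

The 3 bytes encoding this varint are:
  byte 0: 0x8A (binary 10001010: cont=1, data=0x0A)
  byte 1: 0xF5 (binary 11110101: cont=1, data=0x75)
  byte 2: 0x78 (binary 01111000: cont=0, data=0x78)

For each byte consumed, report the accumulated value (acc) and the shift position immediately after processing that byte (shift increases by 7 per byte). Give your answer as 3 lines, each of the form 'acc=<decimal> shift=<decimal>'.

Answer: acc=10 shift=7
acc=14986 shift=14
acc=1981066 shift=21

Derivation:
byte 0=0x8A: payload=0x0A=10, contrib = 10<<0 = 10; acc -> 10, shift -> 7
byte 1=0xF5: payload=0x75=117, contrib = 117<<7 = 14976; acc -> 14986, shift -> 14
byte 2=0x78: payload=0x78=120, contrib = 120<<14 = 1966080; acc -> 1981066, shift -> 21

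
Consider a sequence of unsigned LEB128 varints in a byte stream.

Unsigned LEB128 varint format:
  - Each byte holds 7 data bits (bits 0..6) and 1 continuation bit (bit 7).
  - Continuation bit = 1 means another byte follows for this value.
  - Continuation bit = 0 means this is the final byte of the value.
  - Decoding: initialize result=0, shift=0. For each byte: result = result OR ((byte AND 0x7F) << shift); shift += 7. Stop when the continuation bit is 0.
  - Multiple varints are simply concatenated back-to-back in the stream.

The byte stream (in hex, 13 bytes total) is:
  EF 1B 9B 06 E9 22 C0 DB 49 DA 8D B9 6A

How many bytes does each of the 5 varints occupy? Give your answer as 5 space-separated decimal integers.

Answer: 2 2 2 3 4

Derivation:
  byte[0]=0xEF cont=1 payload=0x6F=111: acc |= 111<<0 -> acc=111 shift=7
  byte[1]=0x1B cont=0 payload=0x1B=27: acc |= 27<<7 -> acc=3567 shift=14 [end]
Varint 1: bytes[0:2] = EF 1B -> value 3567 (2 byte(s))
  byte[2]=0x9B cont=1 payload=0x1B=27: acc |= 27<<0 -> acc=27 shift=7
  byte[3]=0x06 cont=0 payload=0x06=6: acc |= 6<<7 -> acc=795 shift=14 [end]
Varint 2: bytes[2:4] = 9B 06 -> value 795 (2 byte(s))
  byte[4]=0xE9 cont=1 payload=0x69=105: acc |= 105<<0 -> acc=105 shift=7
  byte[5]=0x22 cont=0 payload=0x22=34: acc |= 34<<7 -> acc=4457 shift=14 [end]
Varint 3: bytes[4:6] = E9 22 -> value 4457 (2 byte(s))
  byte[6]=0xC0 cont=1 payload=0x40=64: acc |= 64<<0 -> acc=64 shift=7
  byte[7]=0xDB cont=1 payload=0x5B=91: acc |= 91<<7 -> acc=11712 shift=14
  byte[8]=0x49 cont=0 payload=0x49=73: acc |= 73<<14 -> acc=1207744 shift=21 [end]
Varint 4: bytes[6:9] = C0 DB 49 -> value 1207744 (3 byte(s))
  byte[9]=0xDA cont=1 payload=0x5A=90: acc |= 90<<0 -> acc=90 shift=7
  byte[10]=0x8D cont=1 payload=0x0D=13: acc |= 13<<7 -> acc=1754 shift=14
  byte[11]=0xB9 cont=1 payload=0x39=57: acc |= 57<<14 -> acc=935642 shift=21
  byte[12]=0x6A cont=0 payload=0x6A=106: acc |= 106<<21 -> acc=223233754 shift=28 [end]
Varint 5: bytes[9:13] = DA 8D B9 6A -> value 223233754 (4 byte(s))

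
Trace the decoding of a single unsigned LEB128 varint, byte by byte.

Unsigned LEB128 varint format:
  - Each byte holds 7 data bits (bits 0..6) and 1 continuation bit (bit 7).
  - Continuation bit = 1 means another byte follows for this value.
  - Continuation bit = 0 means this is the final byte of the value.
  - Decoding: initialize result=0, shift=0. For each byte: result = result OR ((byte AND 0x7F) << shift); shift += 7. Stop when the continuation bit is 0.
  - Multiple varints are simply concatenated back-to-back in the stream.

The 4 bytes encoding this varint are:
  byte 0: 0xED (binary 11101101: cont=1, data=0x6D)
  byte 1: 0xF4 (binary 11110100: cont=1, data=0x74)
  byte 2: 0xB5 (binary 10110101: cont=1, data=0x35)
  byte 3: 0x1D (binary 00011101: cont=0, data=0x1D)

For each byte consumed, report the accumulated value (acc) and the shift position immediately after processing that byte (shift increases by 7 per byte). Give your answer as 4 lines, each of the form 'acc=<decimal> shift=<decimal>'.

Answer: acc=109 shift=7
acc=14957 shift=14
acc=883309 shift=21
acc=61700717 shift=28

Derivation:
byte 0=0xED: payload=0x6D=109, contrib = 109<<0 = 109; acc -> 109, shift -> 7
byte 1=0xF4: payload=0x74=116, contrib = 116<<7 = 14848; acc -> 14957, shift -> 14
byte 2=0xB5: payload=0x35=53, contrib = 53<<14 = 868352; acc -> 883309, shift -> 21
byte 3=0x1D: payload=0x1D=29, contrib = 29<<21 = 60817408; acc -> 61700717, shift -> 28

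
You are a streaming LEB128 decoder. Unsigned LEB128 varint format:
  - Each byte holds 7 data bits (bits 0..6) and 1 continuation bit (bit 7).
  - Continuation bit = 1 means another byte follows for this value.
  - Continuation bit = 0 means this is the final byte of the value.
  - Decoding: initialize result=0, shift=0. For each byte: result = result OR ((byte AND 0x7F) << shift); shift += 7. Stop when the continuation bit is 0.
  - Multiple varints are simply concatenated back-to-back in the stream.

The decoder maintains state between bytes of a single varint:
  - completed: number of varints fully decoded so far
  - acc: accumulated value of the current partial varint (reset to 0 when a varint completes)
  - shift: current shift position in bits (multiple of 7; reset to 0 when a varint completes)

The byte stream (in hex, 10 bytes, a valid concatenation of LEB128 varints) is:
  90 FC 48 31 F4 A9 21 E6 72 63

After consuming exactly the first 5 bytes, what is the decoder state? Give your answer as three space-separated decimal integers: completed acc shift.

byte[0]=0x90 cont=1 payload=0x10: acc |= 16<<0 -> completed=0 acc=16 shift=7
byte[1]=0xFC cont=1 payload=0x7C: acc |= 124<<7 -> completed=0 acc=15888 shift=14
byte[2]=0x48 cont=0 payload=0x48: varint #1 complete (value=1195536); reset -> completed=1 acc=0 shift=0
byte[3]=0x31 cont=0 payload=0x31: varint #2 complete (value=49); reset -> completed=2 acc=0 shift=0
byte[4]=0xF4 cont=1 payload=0x74: acc |= 116<<0 -> completed=2 acc=116 shift=7

Answer: 2 116 7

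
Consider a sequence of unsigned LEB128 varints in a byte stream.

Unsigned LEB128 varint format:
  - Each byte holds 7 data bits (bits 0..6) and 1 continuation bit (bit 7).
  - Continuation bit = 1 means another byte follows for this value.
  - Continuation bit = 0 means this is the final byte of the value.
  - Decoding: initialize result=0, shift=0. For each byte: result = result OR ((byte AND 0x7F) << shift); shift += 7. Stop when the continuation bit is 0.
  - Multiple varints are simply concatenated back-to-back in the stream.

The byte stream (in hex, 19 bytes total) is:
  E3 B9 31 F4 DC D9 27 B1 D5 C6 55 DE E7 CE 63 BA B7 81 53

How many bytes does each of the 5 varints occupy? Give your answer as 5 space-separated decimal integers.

  byte[0]=0xE3 cont=1 payload=0x63=99: acc |= 99<<0 -> acc=99 shift=7
  byte[1]=0xB9 cont=1 payload=0x39=57: acc |= 57<<7 -> acc=7395 shift=14
  byte[2]=0x31 cont=0 payload=0x31=49: acc |= 49<<14 -> acc=810211 shift=21 [end]
Varint 1: bytes[0:3] = E3 B9 31 -> value 810211 (3 byte(s))
  byte[3]=0xF4 cont=1 payload=0x74=116: acc |= 116<<0 -> acc=116 shift=7
  byte[4]=0xDC cont=1 payload=0x5C=92: acc |= 92<<7 -> acc=11892 shift=14
  byte[5]=0xD9 cont=1 payload=0x59=89: acc |= 89<<14 -> acc=1470068 shift=21
  byte[6]=0x27 cont=0 payload=0x27=39: acc |= 39<<21 -> acc=83258996 shift=28 [end]
Varint 2: bytes[3:7] = F4 DC D9 27 -> value 83258996 (4 byte(s))
  byte[7]=0xB1 cont=1 payload=0x31=49: acc |= 49<<0 -> acc=49 shift=7
  byte[8]=0xD5 cont=1 payload=0x55=85: acc |= 85<<7 -> acc=10929 shift=14
  byte[9]=0xC6 cont=1 payload=0x46=70: acc |= 70<<14 -> acc=1157809 shift=21
  byte[10]=0x55 cont=0 payload=0x55=85: acc |= 85<<21 -> acc=179415729 shift=28 [end]
Varint 3: bytes[7:11] = B1 D5 C6 55 -> value 179415729 (4 byte(s))
  byte[11]=0xDE cont=1 payload=0x5E=94: acc |= 94<<0 -> acc=94 shift=7
  byte[12]=0xE7 cont=1 payload=0x67=103: acc |= 103<<7 -> acc=13278 shift=14
  byte[13]=0xCE cont=1 payload=0x4E=78: acc |= 78<<14 -> acc=1291230 shift=21
  byte[14]=0x63 cont=0 payload=0x63=99: acc |= 99<<21 -> acc=208909278 shift=28 [end]
Varint 4: bytes[11:15] = DE E7 CE 63 -> value 208909278 (4 byte(s))
  byte[15]=0xBA cont=1 payload=0x3A=58: acc |= 58<<0 -> acc=58 shift=7
  byte[16]=0xB7 cont=1 payload=0x37=55: acc |= 55<<7 -> acc=7098 shift=14
  byte[17]=0x81 cont=1 payload=0x01=1: acc |= 1<<14 -> acc=23482 shift=21
  byte[18]=0x53 cont=0 payload=0x53=83: acc |= 83<<21 -> acc=174087098 shift=28 [end]
Varint 5: bytes[15:19] = BA B7 81 53 -> value 174087098 (4 byte(s))

Answer: 3 4 4 4 4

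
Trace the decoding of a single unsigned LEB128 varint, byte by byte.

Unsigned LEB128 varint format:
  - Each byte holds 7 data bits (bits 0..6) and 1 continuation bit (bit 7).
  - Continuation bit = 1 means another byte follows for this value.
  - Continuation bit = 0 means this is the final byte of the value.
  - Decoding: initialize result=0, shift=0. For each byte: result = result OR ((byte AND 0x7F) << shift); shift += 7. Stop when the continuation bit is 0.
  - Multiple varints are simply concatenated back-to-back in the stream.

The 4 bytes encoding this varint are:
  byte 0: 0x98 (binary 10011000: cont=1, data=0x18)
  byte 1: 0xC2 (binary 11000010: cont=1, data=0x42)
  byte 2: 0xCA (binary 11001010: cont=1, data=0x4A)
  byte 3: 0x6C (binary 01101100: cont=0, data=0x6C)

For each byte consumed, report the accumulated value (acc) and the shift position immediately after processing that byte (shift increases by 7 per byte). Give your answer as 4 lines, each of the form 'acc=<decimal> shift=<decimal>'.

byte 0=0x98: payload=0x18=24, contrib = 24<<0 = 24; acc -> 24, shift -> 7
byte 1=0xC2: payload=0x42=66, contrib = 66<<7 = 8448; acc -> 8472, shift -> 14
byte 2=0xCA: payload=0x4A=74, contrib = 74<<14 = 1212416; acc -> 1220888, shift -> 21
byte 3=0x6C: payload=0x6C=108, contrib = 108<<21 = 226492416; acc -> 227713304, shift -> 28

Answer: acc=24 shift=7
acc=8472 shift=14
acc=1220888 shift=21
acc=227713304 shift=28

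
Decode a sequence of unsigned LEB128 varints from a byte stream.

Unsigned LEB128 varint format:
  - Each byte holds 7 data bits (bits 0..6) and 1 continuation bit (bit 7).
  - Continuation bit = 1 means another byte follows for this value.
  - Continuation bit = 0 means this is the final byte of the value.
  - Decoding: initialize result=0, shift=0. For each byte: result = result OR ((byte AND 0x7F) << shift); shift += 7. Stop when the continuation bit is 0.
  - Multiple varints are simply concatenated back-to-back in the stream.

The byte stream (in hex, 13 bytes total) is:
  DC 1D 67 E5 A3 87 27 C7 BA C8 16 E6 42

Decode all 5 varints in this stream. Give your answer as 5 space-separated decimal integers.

Answer: 3804 103 81908197 47324487 8550

Derivation:
  byte[0]=0xDC cont=1 payload=0x5C=92: acc |= 92<<0 -> acc=92 shift=7
  byte[1]=0x1D cont=0 payload=0x1D=29: acc |= 29<<7 -> acc=3804 shift=14 [end]
Varint 1: bytes[0:2] = DC 1D -> value 3804 (2 byte(s))
  byte[2]=0x67 cont=0 payload=0x67=103: acc |= 103<<0 -> acc=103 shift=7 [end]
Varint 2: bytes[2:3] = 67 -> value 103 (1 byte(s))
  byte[3]=0xE5 cont=1 payload=0x65=101: acc |= 101<<0 -> acc=101 shift=7
  byte[4]=0xA3 cont=1 payload=0x23=35: acc |= 35<<7 -> acc=4581 shift=14
  byte[5]=0x87 cont=1 payload=0x07=7: acc |= 7<<14 -> acc=119269 shift=21
  byte[6]=0x27 cont=0 payload=0x27=39: acc |= 39<<21 -> acc=81908197 shift=28 [end]
Varint 3: bytes[3:7] = E5 A3 87 27 -> value 81908197 (4 byte(s))
  byte[7]=0xC7 cont=1 payload=0x47=71: acc |= 71<<0 -> acc=71 shift=7
  byte[8]=0xBA cont=1 payload=0x3A=58: acc |= 58<<7 -> acc=7495 shift=14
  byte[9]=0xC8 cont=1 payload=0x48=72: acc |= 72<<14 -> acc=1187143 shift=21
  byte[10]=0x16 cont=0 payload=0x16=22: acc |= 22<<21 -> acc=47324487 shift=28 [end]
Varint 4: bytes[7:11] = C7 BA C8 16 -> value 47324487 (4 byte(s))
  byte[11]=0xE6 cont=1 payload=0x66=102: acc |= 102<<0 -> acc=102 shift=7
  byte[12]=0x42 cont=0 payload=0x42=66: acc |= 66<<7 -> acc=8550 shift=14 [end]
Varint 5: bytes[11:13] = E6 42 -> value 8550 (2 byte(s))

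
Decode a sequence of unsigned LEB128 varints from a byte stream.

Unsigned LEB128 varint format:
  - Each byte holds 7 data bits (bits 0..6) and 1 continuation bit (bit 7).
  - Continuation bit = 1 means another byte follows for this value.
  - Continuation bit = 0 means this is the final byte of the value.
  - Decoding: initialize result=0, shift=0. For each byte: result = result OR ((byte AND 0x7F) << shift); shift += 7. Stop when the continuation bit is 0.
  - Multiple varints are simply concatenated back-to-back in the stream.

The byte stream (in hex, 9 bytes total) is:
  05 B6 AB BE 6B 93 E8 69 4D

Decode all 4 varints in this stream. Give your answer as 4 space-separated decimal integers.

Answer: 5 225416630 1733651 77

Derivation:
  byte[0]=0x05 cont=0 payload=0x05=5: acc |= 5<<0 -> acc=5 shift=7 [end]
Varint 1: bytes[0:1] = 05 -> value 5 (1 byte(s))
  byte[1]=0xB6 cont=1 payload=0x36=54: acc |= 54<<0 -> acc=54 shift=7
  byte[2]=0xAB cont=1 payload=0x2B=43: acc |= 43<<7 -> acc=5558 shift=14
  byte[3]=0xBE cont=1 payload=0x3E=62: acc |= 62<<14 -> acc=1021366 shift=21
  byte[4]=0x6B cont=0 payload=0x6B=107: acc |= 107<<21 -> acc=225416630 shift=28 [end]
Varint 2: bytes[1:5] = B6 AB BE 6B -> value 225416630 (4 byte(s))
  byte[5]=0x93 cont=1 payload=0x13=19: acc |= 19<<0 -> acc=19 shift=7
  byte[6]=0xE8 cont=1 payload=0x68=104: acc |= 104<<7 -> acc=13331 shift=14
  byte[7]=0x69 cont=0 payload=0x69=105: acc |= 105<<14 -> acc=1733651 shift=21 [end]
Varint 3: bytes[5:8] = 93 E8 69 -> value 1733651 (3 byte(s))
  byte[8]=0x4D cont=0 payload=0x4D=77: acc |= 77<<0 -> acc=77 shift=7 [end]
Varint 4: bytes[8:9] = 4D -> value 77 (1 byte(s))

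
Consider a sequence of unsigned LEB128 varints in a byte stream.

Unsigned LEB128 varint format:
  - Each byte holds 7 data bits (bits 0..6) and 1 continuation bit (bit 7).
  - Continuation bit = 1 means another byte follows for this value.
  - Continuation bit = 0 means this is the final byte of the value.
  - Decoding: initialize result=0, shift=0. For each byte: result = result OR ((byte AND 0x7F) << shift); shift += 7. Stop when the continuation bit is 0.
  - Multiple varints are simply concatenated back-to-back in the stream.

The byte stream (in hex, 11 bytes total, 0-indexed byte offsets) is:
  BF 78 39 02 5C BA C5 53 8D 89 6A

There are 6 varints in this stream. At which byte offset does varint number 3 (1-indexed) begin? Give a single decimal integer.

Answer: 3

Derivation:
  byte[0]=0xBF cont=1 payload=0x3F=63: acc |= 63<<0 -> acc=63 shift=7
  byte[1]=0x78 cont=0 payload=0x78=120: acc |= 120<<7 -> acc=15423 shift=14 [end]
Varint 1: bytes[0:2] = BF 78 -> value 15423 (2 byte(s))
  byte[2]=0x39 cont=0 payload=0x39=57: acc |= 57<<0 -> acc=57 shift=7 [end]
Varint 2: bytes[2:3] = 39 -> value 57 (1 byte(s))
  byte[3]=0x02 cont=0 payload=0x02=2: acc |= 2<<0 -> acc=2 shift=7 [end]
Varint 3: bytes[3:4] = 02 -> value 2 (1 byte(s))
  byte[4]=0x5C cont=0 payload=0x5C=92: acc |= 92<<0 -> acc=92 shift=7 [end]
Varint 4: bytes[4:5] = 5C -> value 92 (1 byte(s))
  byte[5]=0xBA cont=1 payload=0x3A=58: acc |= 58<<0 -> acc=58 shift=7
  byte[6]=0xC5 cont=1 payload=0x45=69: acc |= 69<<7 -> acc=8890 shift=14
  byte[7]=0x53 cont=0 payload=0x53=83: acc |= 83<<14 -> acc=1368762 shift=21 [end]
Varint 5: bytes[5:8] = BA C5 53 -> value 1368762 (3 byte(s))
  byte[8]=0x8D cont=1 payload=0x0D=13: acc |= 13<<0 -> acc=13 shift=7
  byte[9]=0x89 cont=1 payload=0x09=9: acc |= 9<<7 -> acc=1165 shift=14
  byte[10]=0x6A cont=0 payload=0x6A=106: acc |= 106<<14 -> acc=1737869 shift=21 [end]
Varint 6: bytes[8:11] = 8D 89 6A -> value 1737869 (3 byte(s))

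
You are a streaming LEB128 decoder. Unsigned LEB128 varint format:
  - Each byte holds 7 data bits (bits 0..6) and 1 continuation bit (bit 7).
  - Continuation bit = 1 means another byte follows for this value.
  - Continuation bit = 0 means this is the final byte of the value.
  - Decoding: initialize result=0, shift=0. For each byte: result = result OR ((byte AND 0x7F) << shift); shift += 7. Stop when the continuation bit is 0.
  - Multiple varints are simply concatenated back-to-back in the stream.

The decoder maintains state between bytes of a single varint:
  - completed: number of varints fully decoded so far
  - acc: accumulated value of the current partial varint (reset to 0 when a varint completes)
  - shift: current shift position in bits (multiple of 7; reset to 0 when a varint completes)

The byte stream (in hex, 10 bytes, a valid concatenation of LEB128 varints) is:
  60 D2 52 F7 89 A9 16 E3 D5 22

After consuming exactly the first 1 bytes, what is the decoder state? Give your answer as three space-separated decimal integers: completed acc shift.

Answer: 1 0 0

Derivation:
byte[0]=0x60 cont=0 payload=0x60: varint #1 complete (value=96); reset -> completed=1 acc=0 shift=0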